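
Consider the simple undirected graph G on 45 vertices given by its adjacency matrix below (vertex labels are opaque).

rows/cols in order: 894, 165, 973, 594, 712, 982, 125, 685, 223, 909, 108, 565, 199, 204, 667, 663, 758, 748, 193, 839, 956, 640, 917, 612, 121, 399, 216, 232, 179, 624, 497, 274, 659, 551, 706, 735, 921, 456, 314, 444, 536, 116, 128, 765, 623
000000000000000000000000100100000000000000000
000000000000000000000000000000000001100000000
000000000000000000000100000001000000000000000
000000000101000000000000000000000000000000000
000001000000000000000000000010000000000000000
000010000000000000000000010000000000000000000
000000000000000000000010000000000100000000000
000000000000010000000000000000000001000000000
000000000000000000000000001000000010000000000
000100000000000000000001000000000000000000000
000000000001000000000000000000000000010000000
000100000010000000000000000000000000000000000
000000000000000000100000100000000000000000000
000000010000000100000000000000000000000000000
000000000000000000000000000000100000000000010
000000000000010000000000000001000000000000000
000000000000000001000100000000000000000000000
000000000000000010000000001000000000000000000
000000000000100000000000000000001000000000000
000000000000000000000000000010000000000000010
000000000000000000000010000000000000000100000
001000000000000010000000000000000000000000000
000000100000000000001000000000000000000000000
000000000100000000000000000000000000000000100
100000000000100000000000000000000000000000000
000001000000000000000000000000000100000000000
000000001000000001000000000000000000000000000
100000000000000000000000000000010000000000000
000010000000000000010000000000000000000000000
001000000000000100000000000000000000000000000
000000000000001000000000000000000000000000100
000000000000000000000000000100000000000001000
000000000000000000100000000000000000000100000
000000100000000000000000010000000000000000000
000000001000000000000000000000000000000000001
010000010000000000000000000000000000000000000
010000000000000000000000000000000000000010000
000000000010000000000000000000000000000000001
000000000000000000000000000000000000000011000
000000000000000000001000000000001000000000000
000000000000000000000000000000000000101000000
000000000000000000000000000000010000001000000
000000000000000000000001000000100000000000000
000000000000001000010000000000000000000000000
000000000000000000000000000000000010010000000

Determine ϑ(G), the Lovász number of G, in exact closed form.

45*cos(pi/45)/(cos(pi/45) + 1)

deg(839) = 2; N(839) = {179, 765}.
deg(624) = 2; N(624) = {973, 663}.
Vertex 108 has 2 neighbors: 565, 456.
deg(199) = 2; N(199) = {193, 121}.
Every vertex has degree 2 (N=45); this is C_{45}, the 45-cycle.
The 23 distinct eigenvalues: [2.0, 1.98054, 1.92252, 1.82709, 1.6961, 1.53209, 1.33826, 1.11839, 0.87674, 0.61803, 0.3473, 0.0698, -0.20906, -0.48384, -0.74921, -1.0, -1.23132, -1.43868, -1.61803, -1.7659, -1.87939, -1.9563, -1.99513].
−45·(-2*cos(pi/45)) / ((2)−(-2*cos(pi/45))) = 45*cos(pi/45)/(cos(pi/45) + 1) = ϑ(G).
≈ 22.472562147 (to 9 d.p.).
Lovász sandwich 22 ≤ 45*cos(pi/45)/(cos(pi/45) + 1) ≤ 23: both strict.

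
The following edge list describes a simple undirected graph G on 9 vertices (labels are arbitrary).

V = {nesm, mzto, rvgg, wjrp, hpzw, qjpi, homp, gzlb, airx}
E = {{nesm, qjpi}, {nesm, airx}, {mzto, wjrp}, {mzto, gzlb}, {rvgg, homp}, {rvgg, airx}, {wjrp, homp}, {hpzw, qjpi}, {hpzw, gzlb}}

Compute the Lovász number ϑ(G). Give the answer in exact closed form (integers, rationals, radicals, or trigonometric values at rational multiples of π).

deg(mzto) = 2; N(mzto) = {wjrp, gzlb}.
N(wjrp) = {mzto, homp}, |N(wjrp)| = 2.
Vertex hpzw has 2 neighbors: qjpi, gzlb.
Vertex nesm has 2 neighbors: qjpi, airx.
Every vertex has degree 2 (N=9); the odd cycle C_{9}.
Distinct eigenvalues (to 6 d.p.): [2.0, 1.532089, 0.347296, -1.0, -1.879385].
With N=9: ϑ(G) = 9·(-(-1)*2*cos(pi/9))/(2−(-2*cos(pi/9))) = 9*cos(pi/9)/(cos(pi/9) + 1).
ϑ(G) ≈ 4.3600896.
Lovász sandwich 4 ≤ 9*cos(pi/9)/(cos(pi/9) + 1) ≤ 5: both strict.

9*cos(pi/9)/(cos(pi/9) + 1)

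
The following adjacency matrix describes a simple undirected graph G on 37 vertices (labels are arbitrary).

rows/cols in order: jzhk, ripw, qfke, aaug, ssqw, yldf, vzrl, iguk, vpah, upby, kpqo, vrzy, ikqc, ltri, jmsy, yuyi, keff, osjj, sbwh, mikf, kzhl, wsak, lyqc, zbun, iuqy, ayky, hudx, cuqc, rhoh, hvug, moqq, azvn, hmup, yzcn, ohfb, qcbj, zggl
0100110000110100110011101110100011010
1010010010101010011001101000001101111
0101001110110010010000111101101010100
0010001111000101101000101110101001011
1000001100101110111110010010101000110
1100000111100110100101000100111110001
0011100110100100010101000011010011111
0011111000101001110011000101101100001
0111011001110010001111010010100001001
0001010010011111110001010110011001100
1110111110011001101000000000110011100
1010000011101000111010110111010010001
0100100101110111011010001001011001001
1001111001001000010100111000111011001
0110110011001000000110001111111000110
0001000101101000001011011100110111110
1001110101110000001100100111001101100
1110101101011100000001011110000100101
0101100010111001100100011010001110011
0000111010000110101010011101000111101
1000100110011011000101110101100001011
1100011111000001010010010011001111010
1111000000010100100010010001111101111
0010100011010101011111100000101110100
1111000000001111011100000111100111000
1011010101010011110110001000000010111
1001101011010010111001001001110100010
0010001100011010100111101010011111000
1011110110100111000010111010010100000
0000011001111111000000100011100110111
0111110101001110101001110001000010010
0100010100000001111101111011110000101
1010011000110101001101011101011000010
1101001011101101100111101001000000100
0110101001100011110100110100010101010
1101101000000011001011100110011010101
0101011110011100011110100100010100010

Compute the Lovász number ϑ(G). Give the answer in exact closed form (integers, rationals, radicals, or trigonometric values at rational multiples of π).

sqrt(37)

Vertex hvug has 18 neighbors: yldf, vzrl, upby, kpqo, vrzy, ikqc, ltri, jmsy, yuyi, lyqc, hudx, cuqc, rhoh, azvn, hmup, ohfb, qcbj, zggl.
deg(osjj) = 18; N(osjj) = {jzhk, ripw, qfke, ssqw, vzrl, iguk, upby, vrzy, ikqc, ltri, wsak, zbun, iuqy, ayky, hudx, azvn, ohfb, zggl}.
N(yzcn) = {jzhk, ripw, aaug, vzrl, vpah, upby, kpqo, ikqc, ltri, yuyi, keff, mikf, kzhl, wsak, lyqc, iuqy, cuqc, ohfb}, |N(yzcn)| = 18.
deg(ripw) = 18; N(ripw) = {jzhk, qfke, yldf, vpah, kpqo, ikqc, jmsy, osjj, sbwh, wsak, lyqc, iuqy, moqq, azvn, yzcn, ohfb, qcbj, zggl}.
37-vertex 18-regular graph: Paley(37): SR with (k,λ,μ)=(18,8,9).
A has 3 distinct eigenvalues ≈ [18.0, 2.541381, -3.541381].
λ_max=18, λ_min=-sqrt(37)/2 - 1/2; ϑ = −37·λ_min/(λ_max−λ_min) = sqrt(37).
ϑ(G) ≈ 6.08276.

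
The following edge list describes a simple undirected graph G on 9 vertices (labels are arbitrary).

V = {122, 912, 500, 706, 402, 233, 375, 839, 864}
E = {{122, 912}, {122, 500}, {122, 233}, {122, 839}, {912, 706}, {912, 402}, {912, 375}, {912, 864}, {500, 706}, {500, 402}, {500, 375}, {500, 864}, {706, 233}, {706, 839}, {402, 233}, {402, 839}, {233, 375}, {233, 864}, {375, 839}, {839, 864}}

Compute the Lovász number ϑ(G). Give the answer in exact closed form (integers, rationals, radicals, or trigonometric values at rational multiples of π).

5

Vertex 402 has 4 neighbors: 912, 500, 233, 839.
N(122) = {912, 500, 233, 839}, |N(122)| = 4.
Vertex 864 has 4 neighbors: 912, 500, 233, 839.
deg(233) = 5; N(233) = {122, 706, 402, 375, 864}.
Complete multipartite on [5, 4]: sandwich collapses at ϑ=5.
≈ 5.00000 (to 5 d.p.).
Lovász sandwich 5 ≤ 5 ≤ 5: collapsed.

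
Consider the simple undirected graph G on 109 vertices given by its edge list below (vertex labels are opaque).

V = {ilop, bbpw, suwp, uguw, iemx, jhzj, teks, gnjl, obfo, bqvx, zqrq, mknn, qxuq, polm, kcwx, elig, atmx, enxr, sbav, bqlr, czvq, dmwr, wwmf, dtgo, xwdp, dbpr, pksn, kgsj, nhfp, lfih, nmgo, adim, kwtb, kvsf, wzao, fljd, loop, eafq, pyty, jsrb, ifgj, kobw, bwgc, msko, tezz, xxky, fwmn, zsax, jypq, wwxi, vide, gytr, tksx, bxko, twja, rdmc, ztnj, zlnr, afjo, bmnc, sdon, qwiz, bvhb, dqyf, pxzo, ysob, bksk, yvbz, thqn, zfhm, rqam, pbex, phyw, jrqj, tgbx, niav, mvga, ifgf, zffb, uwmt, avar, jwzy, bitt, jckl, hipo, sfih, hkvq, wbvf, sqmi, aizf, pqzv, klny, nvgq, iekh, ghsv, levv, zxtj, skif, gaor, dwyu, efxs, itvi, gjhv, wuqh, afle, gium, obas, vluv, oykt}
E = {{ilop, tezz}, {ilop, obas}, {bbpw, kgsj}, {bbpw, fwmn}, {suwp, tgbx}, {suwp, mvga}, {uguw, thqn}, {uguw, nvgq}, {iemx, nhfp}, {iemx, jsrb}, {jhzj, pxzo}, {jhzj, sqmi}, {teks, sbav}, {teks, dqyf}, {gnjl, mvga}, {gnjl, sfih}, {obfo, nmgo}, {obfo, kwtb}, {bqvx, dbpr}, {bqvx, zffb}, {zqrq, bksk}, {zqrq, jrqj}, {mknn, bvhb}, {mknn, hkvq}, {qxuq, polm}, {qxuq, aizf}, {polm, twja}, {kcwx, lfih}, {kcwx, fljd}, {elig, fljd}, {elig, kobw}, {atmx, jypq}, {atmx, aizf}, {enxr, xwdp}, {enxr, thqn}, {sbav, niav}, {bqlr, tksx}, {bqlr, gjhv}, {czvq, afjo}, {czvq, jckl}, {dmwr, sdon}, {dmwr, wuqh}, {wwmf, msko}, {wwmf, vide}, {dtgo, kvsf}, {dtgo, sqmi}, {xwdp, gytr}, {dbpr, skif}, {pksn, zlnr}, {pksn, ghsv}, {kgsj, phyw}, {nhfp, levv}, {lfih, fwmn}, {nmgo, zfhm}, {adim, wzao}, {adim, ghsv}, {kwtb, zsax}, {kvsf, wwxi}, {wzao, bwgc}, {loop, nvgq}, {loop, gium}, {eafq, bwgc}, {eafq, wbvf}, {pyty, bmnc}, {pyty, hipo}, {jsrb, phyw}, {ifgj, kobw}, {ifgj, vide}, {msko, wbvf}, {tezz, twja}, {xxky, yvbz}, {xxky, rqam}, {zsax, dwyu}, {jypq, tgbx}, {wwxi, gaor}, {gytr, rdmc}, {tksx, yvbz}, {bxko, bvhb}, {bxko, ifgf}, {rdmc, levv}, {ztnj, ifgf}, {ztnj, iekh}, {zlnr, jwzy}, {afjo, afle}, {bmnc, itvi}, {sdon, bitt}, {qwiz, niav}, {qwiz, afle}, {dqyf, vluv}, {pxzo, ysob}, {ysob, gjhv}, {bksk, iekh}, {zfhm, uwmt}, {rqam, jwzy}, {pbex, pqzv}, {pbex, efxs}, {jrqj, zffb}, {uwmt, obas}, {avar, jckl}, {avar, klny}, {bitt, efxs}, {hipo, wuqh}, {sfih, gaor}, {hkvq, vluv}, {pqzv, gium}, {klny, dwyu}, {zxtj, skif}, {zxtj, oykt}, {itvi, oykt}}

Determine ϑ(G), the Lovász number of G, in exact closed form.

109*cos(pi/109)/(cos(pi/109) + 1)

N(pxzo) = {jhzj, ysob}, |N(pxzo)| = 2.
N(bqlr) = {tksx, gjhv}, |N(bqlr)| = 2.
Vertex aizf has 2 neighbors: qxuq, atmx.
deg(bksk) = 2; N(bksk) = {zqrq, iekh}.
Every vertex has degree 2 (N=109); connected 2-regular on 109 ⇒ C_{109}.
The 55 distinct eigenvalues: [2.0, 1.9967, 1.9867, 1.9702, 1.9471, 1.9175, 1.8816, 1.8394, 1.7911, 1.7368, 1.6768, 1.6112, 1.5403, 1.4642, 1.3833, 1.2978, 1.208, 1.1141, 1.0166, 0.9157, 0.8117, 0.7051, 0.5961, 0.4851, 0.3725, 0.2587, 0.144, 0.0288, -0.0864, -0.2014, -0.3157, -0.429, -0.5408, -0.6508, -0.7587, -0.8641, -0.9665, -1.0658, -1.1615, -1.2534, -1.3411, -1.4244, -1.5029, -1.5764, -1.6447, -1.7075, -1.7647, -1.816, -1.8612, -1.9003, -1.9331, -1.9594, -1.9793, -1.9925, -1.9992].
Lovász (edge-transitive): ϑ = −109·(-2*cos(pi/109))/((2)−(-2*cos(pi/109))) = 109*cos(pi/109)/(cos(pi/109) + 1).
ϑ(G) ≈ 54.488680.
Check 54 ≤ 109*cos(pi/109)/(cos(pi/109) + 1) ≤ 55: both strict.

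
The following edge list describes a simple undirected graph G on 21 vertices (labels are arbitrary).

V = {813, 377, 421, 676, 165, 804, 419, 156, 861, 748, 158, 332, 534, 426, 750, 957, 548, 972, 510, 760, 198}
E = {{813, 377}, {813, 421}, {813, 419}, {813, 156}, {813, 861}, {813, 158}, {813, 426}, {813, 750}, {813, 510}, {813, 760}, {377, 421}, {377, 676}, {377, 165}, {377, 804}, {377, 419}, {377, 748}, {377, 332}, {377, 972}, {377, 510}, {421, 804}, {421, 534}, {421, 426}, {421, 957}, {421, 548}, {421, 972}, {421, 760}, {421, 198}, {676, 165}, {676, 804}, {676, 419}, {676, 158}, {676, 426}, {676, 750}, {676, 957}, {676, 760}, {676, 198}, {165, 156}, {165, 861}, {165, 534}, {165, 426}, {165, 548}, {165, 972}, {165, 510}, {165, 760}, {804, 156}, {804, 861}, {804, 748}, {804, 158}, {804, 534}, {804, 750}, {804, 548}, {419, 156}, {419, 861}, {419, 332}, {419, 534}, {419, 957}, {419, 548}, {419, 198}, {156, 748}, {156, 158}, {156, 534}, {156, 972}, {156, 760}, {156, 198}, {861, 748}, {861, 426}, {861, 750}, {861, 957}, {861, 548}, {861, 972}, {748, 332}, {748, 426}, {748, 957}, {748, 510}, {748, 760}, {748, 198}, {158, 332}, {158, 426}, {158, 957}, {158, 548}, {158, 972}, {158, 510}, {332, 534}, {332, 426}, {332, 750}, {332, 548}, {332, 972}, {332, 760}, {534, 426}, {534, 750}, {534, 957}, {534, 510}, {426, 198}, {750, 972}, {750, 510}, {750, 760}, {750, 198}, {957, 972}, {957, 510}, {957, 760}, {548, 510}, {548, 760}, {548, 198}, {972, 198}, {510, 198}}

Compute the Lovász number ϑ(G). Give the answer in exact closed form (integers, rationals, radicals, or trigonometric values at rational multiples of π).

6

N(377) = {813, 421, 676, 165, 804, 419, 748, 332, 972, 510}, |N(377)| = 10.
deg(165) = 10; N(165) = {377, 676, 156, 861, 534, 426, 548, 972, 510, 760}.
N(676) = {377, 165, 804, 419, 158, 426, 750, 957, 760, 198}, |N(676)| = 10.
Vertex 332 has 10 neighbors: 377, 419, 748, 158, 534, 426, 750, 548, 972, 760.
10-regular, N=21; Kneser-type, 2-subsets of [7].
Distinct eigenvalues (to 3 d.p.): [10.0, 1.0, -4.0].
Lovász: ϑ = −21(-4)/(10+-1*(-4)) = 6.
= 6.000000… (decimal).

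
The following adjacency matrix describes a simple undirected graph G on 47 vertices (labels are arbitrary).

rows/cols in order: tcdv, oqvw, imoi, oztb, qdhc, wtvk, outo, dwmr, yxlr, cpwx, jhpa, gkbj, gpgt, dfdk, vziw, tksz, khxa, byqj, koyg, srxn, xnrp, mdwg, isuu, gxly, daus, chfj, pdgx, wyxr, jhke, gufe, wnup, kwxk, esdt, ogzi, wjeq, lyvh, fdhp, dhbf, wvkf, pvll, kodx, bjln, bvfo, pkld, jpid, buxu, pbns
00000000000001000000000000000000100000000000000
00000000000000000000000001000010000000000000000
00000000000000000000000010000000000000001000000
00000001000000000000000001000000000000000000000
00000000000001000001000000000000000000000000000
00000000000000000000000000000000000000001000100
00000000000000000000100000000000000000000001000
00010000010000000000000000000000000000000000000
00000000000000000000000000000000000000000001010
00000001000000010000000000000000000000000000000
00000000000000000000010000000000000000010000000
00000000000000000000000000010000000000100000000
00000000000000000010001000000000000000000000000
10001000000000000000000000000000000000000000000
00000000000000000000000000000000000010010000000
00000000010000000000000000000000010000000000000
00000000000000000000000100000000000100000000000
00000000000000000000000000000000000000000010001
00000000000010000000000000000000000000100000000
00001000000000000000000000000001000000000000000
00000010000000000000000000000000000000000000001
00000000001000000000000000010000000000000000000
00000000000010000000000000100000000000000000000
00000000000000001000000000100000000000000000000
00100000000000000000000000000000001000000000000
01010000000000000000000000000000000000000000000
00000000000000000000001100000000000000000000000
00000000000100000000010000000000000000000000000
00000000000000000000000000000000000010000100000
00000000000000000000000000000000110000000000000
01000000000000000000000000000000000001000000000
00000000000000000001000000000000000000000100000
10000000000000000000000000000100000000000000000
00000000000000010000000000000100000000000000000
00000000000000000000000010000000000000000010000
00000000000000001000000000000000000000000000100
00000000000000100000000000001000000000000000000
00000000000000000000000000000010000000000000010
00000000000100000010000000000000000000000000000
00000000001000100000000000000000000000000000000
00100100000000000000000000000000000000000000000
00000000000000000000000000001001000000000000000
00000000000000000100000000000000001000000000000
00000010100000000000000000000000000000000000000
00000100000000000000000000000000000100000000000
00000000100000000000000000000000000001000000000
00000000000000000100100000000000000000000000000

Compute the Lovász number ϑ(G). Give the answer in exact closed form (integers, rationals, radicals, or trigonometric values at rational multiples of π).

47*cos(pi/47)/(cos(pi/47) + 1)

Vertex pdgx has 2 neighbors: isuu, gxly.
N(gufe) = {esdt, ogzi}, |N(gufe)| = 2.
Vertex tksz has 2 neighbors: cpwx, ogzi.
deg(yxlr) = 2; N(yxlr) = {pkld, buxu}.
Regular of degree 2 on 47 vertices: a single 47-cycle (edge-transitive).
spec(A) ≈ [2.0, 1.98215, 1.92894, 1.8413, 1.7208, 1.5696, 1.39038, 1.18636, 0.96116, 0.71882, 0.46364, 0.20019, -0.06683, -0.33266, -0.59255, -0.84187, -1.07616, -1.29126, -1.4833, -1.64888, -1.78504, -1.88934, -1.95992, -1.99553] (distinct, 5 d.p.).
With N=47: ϑ(G) = 47·(-(-1)*2*cos(pi/47))/(2−(-2*cos(pi/47))) = 47*cos(pi/47)/(cos(pi/47) + 1).
Numerically 23.473731.
Check 23 ≤ 47*cos(pi/47)/(cos(pi/47) + 1) ≤ 24: both strict.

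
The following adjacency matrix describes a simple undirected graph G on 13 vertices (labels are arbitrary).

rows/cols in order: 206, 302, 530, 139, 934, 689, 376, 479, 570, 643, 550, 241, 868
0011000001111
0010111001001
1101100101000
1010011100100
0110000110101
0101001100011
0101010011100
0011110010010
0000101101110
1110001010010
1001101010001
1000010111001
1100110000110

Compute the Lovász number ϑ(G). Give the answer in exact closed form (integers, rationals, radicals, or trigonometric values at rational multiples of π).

Vertex 139 has 6 neighbors: 206, 530, 689, 376, 479, 550.
N(689) = {302, 139, 376, 479, 241, 868}, |N(689)| = 6.
Vertex 241 has 6 neighbors: 206, 689, 479, 570, 643, 868.
Vertex 550 has 6 neighbors: 206, 139, 934, 376, 570, 868.
13-vertex 6-regular graph: SR(13,6,2,3) — a Paley graph.
The 3 distinct eigenvalues: [6.0, 1.30278, -2.30278].
λ_max=6, λ_min=-sqrt(13)/2 - 1/2; ϑ = −13·λ_min/(λ_max−λ_min) = sqrt(13).
Numerically 3.6056.

sqrt(13)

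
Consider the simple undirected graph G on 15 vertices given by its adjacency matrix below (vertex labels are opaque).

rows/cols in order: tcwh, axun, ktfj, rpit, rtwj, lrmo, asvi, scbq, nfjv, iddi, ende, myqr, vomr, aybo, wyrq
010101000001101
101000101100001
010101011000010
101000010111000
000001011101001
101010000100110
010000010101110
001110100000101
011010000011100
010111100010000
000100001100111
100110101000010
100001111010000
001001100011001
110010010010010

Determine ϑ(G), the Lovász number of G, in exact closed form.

N(axun) = {tcwh, ktfj, asvi, nfjv, iddi, wyrq}, |N(axun)| = 6.
deg(rpit) = 6; N(rpit) = {tcwh, ktfj, scbq, iddi, ende, myqr}.
deg(rtwj) = 6; N(rtwj) = {lrmo, scbq, nfjv, iddi, myqr, wyrq}.
Vertex scbq has 6 neighbors: ktfj, rpit, rtwj, asvi, vomr, wyrq.
Regular of degree 6 on 15 vertices: Kneser K(6,2) on C(6,2)=15 vertices.
Distinct eigenvalues (to 3 d.p.): [6.0, 1.0, -3.0].
λ_max=6, λ_min=-3; ϑ = −15·λ_min/(λ_max−λ_min) = 5.
ϑ(G) ≈ 5.0000.

5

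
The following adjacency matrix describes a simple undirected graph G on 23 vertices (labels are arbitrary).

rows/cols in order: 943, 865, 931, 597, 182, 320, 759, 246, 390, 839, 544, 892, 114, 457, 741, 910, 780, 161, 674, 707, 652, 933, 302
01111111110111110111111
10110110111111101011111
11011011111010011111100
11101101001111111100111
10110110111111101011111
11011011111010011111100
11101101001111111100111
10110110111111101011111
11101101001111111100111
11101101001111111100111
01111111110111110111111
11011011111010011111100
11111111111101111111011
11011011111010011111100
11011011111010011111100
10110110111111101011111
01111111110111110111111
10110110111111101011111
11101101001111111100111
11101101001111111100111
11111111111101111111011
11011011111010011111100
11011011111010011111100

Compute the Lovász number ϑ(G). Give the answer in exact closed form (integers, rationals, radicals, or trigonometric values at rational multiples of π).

Vertex 780 has 20 neighbors: 865, 931, 597, 182, 320, 759, 246, 390, 839, 892, 114, 457, 741, 910, 161, 674, 707, 652, 933, 302.
N(741) = {943, 865, 597, 182, 759, 246, 390, 839, 544, 114, 910, 780, 161, 674, 707, 652}, |N(741)| = 16.
deg(652) = 21; N(652) = {943, 865, 931, 597, 182, 320, 759, 246, 390, 839, 544, 892, 457, 741, 910, 780, 161, 674, 707, 933, 302}.
Vertex 182 has 18 neighbors: 943, 931, 597, 320, 759, 390, 839, 544, 892, 114, 457, 741, 780, 674, 707, 652, 933, 302.
K_{7,6,5,3,2} (perfect); ϑ(G) = α(G) = max{7,6,5,3,2} = 7.
≈ 7.00000 (to 5 d.p.).
Sandwich: α(G)=7 ≤ ϑ(G)=7 ≤ χ(Ḡ)=7 (collapsed).

7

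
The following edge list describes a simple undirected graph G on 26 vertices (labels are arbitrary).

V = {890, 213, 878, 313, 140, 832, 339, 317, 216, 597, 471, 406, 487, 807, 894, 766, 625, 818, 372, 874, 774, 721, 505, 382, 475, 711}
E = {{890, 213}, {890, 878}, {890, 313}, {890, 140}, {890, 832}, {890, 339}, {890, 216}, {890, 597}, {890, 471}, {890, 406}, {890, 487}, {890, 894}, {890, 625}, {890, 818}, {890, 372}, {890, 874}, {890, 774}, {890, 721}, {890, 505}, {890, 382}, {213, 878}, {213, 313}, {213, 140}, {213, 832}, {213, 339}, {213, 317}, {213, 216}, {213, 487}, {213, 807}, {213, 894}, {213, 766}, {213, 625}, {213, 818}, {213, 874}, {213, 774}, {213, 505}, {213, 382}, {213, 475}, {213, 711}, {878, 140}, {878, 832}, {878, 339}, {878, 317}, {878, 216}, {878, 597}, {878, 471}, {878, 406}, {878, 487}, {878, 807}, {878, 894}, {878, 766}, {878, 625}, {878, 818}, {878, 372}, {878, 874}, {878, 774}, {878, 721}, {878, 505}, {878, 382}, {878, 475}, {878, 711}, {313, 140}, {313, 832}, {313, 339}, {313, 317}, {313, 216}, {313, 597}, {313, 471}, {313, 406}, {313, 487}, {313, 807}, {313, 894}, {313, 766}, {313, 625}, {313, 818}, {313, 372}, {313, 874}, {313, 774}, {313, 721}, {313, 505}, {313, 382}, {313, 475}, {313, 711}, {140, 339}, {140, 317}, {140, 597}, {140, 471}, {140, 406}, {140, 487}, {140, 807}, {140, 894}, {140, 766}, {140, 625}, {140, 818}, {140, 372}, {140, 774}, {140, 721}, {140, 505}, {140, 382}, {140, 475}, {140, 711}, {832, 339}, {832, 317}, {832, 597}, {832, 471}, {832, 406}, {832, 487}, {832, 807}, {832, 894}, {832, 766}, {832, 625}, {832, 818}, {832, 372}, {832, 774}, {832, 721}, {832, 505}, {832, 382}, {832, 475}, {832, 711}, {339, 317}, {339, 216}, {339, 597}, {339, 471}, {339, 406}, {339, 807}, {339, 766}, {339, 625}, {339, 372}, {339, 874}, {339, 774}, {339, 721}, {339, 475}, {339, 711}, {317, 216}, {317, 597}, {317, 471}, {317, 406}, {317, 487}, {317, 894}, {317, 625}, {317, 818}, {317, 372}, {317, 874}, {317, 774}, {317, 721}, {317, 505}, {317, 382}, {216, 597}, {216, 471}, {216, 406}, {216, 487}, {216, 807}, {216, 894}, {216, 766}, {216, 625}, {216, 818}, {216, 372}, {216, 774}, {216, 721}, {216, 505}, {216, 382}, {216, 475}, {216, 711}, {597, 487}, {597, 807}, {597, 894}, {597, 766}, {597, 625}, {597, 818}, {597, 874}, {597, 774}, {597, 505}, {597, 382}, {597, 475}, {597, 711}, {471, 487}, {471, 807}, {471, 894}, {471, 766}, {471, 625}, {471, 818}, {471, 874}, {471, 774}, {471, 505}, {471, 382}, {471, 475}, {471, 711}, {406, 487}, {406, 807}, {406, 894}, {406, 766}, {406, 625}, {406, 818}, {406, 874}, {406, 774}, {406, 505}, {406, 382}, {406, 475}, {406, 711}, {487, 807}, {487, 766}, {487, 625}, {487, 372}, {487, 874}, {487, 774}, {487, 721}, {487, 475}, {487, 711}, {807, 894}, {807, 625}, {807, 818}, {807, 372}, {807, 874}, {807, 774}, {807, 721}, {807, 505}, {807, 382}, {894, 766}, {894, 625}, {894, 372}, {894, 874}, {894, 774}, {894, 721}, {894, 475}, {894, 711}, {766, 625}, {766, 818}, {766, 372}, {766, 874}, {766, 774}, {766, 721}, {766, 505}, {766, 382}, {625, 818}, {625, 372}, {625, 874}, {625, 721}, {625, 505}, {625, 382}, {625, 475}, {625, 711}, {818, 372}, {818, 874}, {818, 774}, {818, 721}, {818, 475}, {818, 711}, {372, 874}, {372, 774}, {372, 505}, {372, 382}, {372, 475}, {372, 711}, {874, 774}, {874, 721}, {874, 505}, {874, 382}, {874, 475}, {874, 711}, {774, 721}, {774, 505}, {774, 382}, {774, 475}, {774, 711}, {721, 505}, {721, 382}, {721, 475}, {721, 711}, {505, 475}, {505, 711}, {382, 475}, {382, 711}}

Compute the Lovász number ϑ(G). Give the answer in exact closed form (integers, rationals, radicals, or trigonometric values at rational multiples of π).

deg(625) = 24; N(625) = {890, 213, 878, 313, 140, 832, 339, 317, 216, 597, 471, 406, 487, 807, 894, 766, 818, 372, 874, 721, 505, 382, 475, 711}.
N(721) = {890, 878, 313, 140, 832, 339, 317, 216, 487, 807, 894, 766, 625, 818, 874, 774, 505, 382, 475, 711}, |N(721)| = 20.
N(313) = {890, 213, 140, 832, 339, 317, 216, 597, 471, 406, 487, 807, 894, 766, 625, 818, 372, 874, 774, 721, 505, 382, 475, 711}, |N(313)| = 24.
Vertex 807 has 20 neighbors: 213, 878, 313, 140, 832, 339, 216, 597, 471, 406, 487, 894, 625, 818, 372, 874, 774, 721, 505, 382.
K_{6,6,6,4,2,2} (perfect); ϑ(G) = α(G) = max{6,6,6,4,2,2} = 6.
Numerically 6.00000.
Sandwich: α(G)=6 ≤ ϑ(G)=6 ≤ χ(Ḡ)=6 (collapsed).

6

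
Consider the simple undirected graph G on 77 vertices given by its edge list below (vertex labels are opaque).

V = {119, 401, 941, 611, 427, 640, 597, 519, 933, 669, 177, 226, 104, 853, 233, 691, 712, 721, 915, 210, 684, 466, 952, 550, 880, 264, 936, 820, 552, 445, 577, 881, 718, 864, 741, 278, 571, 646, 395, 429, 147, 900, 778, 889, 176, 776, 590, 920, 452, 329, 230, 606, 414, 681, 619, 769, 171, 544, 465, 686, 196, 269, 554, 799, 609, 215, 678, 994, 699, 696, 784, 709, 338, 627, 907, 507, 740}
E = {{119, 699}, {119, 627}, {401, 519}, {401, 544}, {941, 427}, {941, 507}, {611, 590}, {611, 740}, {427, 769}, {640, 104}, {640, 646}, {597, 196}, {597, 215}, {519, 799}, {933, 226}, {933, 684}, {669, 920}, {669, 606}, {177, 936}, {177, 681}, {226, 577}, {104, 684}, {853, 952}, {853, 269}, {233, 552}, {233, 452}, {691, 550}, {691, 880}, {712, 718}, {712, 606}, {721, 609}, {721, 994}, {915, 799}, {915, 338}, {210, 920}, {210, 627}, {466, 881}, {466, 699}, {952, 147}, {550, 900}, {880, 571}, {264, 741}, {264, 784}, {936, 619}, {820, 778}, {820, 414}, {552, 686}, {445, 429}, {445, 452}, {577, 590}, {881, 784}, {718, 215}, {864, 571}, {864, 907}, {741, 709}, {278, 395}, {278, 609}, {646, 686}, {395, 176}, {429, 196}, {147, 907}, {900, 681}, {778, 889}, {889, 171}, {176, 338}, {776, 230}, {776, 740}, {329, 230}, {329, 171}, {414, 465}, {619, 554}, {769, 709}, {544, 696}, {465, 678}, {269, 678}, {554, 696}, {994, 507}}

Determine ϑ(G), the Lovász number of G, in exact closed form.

deg(552) = 2; N(552) = {233, 686}.
Vertex 881 has 2 neighbors: 466, 784.
deg(936) = 2; N(936) = {177, 619}.
deg(606) = 2; N(606) = {669, 712}.
2-regular, N=77; this is C_{77}, the 77-cycle.
Distinct eigenvalues (to 5 d.p.): [2.0, 1.99335, 1.97342, 1.94037, 1.89441, 1.83583, 1.76504, 1.68251, 1.58877, 1.48447, 1.37028, 1.24698, 1.11538, 0.97635, 0.83083, 0.67978, 0.5242, 0.36514, 0.20365, 0.0408, -0.12232, -0.28463, -0.44504, -0.60249, -0.75593, -0.90434, -1.04674, -1.18216, -1.30972, -1.42856, -1.5379, -1.637, -1.72521, -1.80194, -1.86667, -1.91899, -1.95853, -1.98504, -1.99834].
ϑ = −N·λ_min/(λ_max−λ_min) = −77·(-2*cos(pi/77))/(2−(-2*cos(pi/77))) = 77*cos(pi/77)/(cos(pi/77) + 1).
Numerically 38.483973.
Sandwich: α(G)=38 ≤ ϑ(G)=77*cos(pi/77)/(cos(pi/77) + 1) ≤ χ(Ḡ)=39 (both strict).

77*cos(pi/77)/(cos(pi/77) + 1)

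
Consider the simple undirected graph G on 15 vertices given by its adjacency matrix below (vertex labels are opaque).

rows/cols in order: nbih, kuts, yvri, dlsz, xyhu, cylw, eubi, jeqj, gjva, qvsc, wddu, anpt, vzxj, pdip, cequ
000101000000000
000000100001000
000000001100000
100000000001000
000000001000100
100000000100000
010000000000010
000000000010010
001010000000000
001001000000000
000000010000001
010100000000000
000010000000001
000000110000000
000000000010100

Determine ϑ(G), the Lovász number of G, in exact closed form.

15*cos(pi/15)/(cos(pi/15) + 1)

deg(wddu) = 2; N(wddu) = {jeqj, cequ}.
deg(yvri) = 2; N(yvri) = {gjva, qvsc}.
N(xyhu) = {gjva, vzxj}, |N(xyhu)| = 2.
N(dlsz) = {nbih, anpt}, |N(dlsz)| = 2.
deg(v) = 2 for all v (|V|=15); a single 15-cycle (edge-transitive).
The 8 distinct eigenvalues: [2.0, 1.8271, 1.3383, 0.618, -0.2091, -1.0, -1.618, -1.9563].
With N=15: ϑ(G) = 15·(-(-1)*2*cos(pi/15))/(2−(-2*cos(pi/15))) = 15*cos(pi/15)/(cos(pi/15) + 1).
= 7.417148248… (decimal).
7 ≤ 15*cos(pi/15)/(cos(pi/15) + 1) ≤ 8: both strict.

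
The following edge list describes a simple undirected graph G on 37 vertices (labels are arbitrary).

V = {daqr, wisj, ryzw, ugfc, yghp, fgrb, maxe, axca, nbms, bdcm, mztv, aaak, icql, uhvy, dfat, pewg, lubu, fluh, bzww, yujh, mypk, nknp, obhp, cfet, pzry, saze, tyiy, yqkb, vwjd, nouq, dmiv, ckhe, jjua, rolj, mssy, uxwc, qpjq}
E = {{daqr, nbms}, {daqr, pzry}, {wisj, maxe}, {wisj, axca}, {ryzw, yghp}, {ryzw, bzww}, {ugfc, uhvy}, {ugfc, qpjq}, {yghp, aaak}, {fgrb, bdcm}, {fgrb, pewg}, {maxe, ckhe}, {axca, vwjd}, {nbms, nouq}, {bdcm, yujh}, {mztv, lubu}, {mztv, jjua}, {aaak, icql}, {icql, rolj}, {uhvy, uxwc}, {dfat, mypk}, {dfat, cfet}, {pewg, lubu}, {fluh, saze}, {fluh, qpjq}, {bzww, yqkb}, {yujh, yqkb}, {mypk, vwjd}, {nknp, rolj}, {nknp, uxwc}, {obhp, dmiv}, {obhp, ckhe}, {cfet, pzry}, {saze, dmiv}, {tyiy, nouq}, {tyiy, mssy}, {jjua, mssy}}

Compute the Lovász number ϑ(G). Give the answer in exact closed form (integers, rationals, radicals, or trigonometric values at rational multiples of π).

37*cos(pi/37)/(cos(pi/37) + 1)

deg(saze) = 2; N(saze) = {fluh, dmiv}.
Vertex mypk has 2 neighbors: dfat, vwjd.
N(bdcm) = {fgrb, yujh}, |N(bdcm)| = 2.
N(ugfc) = {uhvy, qpjq}, |N(ugfc)| = 2.
G on 37 vertices is 2-regular; a single 37-cycle (edge-transitive).
A has 19 distinct eigenvalues ≈ [2.0, 1.971, 1.886, 1.746, 1.556, 1.321, 1.049, 0.746, 0.421, 0.085, -0.254, -0.586, -0.9, -1.189, -1.444, -1.657, -1.822, -1.935, -1.993].
With N=37: ϑ(G) = 37·(-(-1)*2*cos(pi/37))/(2−(-2*cos(pi/37))) = 37*cos(pi/37)/(cos(pi/37) + 1).
Numerically 18.466617.
α=18, χ(Ḡ)=19; ϑ=37*cos(pi/37)/(cos(pi/37) + 1) lies between (both strict).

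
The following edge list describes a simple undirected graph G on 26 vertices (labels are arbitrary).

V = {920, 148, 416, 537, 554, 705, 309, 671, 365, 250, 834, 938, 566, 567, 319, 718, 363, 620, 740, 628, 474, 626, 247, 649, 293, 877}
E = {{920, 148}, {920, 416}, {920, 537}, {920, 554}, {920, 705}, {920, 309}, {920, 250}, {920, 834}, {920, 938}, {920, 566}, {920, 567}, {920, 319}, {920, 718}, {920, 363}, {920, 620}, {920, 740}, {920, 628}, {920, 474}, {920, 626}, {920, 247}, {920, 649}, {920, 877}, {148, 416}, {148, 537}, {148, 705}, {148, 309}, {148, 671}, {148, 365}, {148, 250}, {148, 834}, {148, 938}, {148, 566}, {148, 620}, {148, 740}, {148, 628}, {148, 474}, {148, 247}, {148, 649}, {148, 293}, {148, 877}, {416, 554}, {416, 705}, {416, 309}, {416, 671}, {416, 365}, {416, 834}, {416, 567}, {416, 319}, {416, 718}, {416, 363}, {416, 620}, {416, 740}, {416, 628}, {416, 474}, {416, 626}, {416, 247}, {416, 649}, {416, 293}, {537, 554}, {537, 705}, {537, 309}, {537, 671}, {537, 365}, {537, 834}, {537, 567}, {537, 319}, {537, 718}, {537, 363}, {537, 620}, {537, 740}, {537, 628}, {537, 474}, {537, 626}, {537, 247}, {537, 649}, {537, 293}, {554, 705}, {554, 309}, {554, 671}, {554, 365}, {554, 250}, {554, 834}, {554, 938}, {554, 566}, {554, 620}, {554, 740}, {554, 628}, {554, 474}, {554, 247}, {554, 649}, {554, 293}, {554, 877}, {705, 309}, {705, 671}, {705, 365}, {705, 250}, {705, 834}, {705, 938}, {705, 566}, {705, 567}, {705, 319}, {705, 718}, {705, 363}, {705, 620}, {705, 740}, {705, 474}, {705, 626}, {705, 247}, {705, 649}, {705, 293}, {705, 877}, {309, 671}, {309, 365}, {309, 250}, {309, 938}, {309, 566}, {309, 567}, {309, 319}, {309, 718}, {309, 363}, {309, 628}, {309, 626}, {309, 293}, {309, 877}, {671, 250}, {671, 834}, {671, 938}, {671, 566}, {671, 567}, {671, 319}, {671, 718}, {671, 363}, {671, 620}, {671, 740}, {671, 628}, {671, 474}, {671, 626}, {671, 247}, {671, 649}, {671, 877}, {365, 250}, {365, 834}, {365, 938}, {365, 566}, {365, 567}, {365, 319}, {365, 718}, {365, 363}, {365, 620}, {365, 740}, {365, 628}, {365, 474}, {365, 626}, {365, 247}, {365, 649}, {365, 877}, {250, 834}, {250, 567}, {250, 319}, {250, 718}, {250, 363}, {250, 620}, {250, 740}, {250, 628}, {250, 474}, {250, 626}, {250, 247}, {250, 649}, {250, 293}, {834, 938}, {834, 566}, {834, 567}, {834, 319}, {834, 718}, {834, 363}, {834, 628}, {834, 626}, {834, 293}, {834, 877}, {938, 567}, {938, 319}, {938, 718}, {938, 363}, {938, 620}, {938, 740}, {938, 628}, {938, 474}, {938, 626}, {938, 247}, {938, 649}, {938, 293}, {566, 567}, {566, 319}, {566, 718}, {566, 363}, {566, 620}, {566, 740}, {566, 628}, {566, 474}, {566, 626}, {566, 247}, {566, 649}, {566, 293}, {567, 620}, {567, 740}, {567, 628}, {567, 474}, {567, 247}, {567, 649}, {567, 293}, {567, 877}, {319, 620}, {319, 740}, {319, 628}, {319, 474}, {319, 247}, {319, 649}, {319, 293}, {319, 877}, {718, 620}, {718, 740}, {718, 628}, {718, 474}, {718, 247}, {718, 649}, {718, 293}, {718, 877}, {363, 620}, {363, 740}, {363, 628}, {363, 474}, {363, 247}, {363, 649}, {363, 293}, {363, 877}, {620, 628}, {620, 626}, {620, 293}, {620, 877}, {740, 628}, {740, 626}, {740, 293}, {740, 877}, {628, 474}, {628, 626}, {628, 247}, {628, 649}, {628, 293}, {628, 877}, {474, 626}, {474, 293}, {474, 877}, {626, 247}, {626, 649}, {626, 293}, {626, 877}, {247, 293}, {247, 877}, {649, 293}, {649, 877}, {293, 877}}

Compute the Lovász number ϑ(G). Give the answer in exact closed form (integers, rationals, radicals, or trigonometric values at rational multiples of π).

Vertex 566 has 20 neighbors: 920, 148, 554, 705, 309, 671, 365, 834, 567, 319, 718, 363, 620, 740, 628, 474, 626, 247, 649, 293.
Vertex 363 has 19 neighbors: 920, 416, 537, 705, 309, 671, 365, 250, 834, 938, 566, 620, 740, 628, 474, 247, 649, 293, 877.
deg(365) = 22; N(365) = {148, 416, 537, 554, 705, 309, 250, 834, 938, 566, 567, 319, 718, 363, 620, 740, 628, 474, 626, 247, 649, 877}.
N(148) = {920, 416, 537, 705, 309, 671, 365, 250, 834, 938, 566, 620, 740, 628, 474, 247, 649, 293, 877}, |N(148)| = 19.
K_{7,7,6,4,2} (perfect); ϑ(G) = α(G) = max{7,7,6,4,2} = 7.
= 7.0000… (decimal).
Lovász sandwich 7 ≤ 7 ≤ 7: collapsed.

7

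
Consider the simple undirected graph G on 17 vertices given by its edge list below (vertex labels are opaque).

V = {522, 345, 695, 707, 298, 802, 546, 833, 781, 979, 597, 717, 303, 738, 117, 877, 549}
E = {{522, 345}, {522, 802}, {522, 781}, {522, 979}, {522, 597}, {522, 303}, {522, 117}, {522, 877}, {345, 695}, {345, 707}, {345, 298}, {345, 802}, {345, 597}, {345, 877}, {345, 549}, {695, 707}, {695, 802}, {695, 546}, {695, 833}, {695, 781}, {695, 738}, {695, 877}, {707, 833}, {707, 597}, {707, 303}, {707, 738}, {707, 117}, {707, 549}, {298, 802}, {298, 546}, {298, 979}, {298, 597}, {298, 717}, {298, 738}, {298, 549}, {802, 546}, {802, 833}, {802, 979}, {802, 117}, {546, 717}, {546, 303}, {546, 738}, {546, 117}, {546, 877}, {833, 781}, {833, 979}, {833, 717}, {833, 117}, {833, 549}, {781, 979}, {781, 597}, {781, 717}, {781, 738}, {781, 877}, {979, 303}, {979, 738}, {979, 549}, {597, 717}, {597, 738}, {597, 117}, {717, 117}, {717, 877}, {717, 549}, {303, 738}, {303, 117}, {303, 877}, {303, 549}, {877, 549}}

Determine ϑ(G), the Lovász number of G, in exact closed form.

Vertex 303 has 8 neighbors: 522, 707, 546, 979, 738, 117, 877, 549.
Vertex 717 has 8 neighbors: 298, 546, 833, 781, 597, 117, 877, 549.
N(833) = {695, 707, 802, 781, 979, 717, 117, 549}, |N(833)| = 8.
deg(298) = 8; N(298) = {345, 802, 546, 979, 597, 717, 738, 549}.
deg(v) = 8 for all v (|V|=17); SR(17,8,3,4) — a Paley graph.
spec(A) ≈ [8.0, 1.56155, -2.56155] (distinct, 5 d.p.).
Lovász (edge-transitive): ϑ = −17·(-sqrt(17)/2 - 1/2)/((8)−(-sqrt(17)/2 - 1/2)) = sqrt(17).
= 4.12310563… (decimal).

sqrt(17)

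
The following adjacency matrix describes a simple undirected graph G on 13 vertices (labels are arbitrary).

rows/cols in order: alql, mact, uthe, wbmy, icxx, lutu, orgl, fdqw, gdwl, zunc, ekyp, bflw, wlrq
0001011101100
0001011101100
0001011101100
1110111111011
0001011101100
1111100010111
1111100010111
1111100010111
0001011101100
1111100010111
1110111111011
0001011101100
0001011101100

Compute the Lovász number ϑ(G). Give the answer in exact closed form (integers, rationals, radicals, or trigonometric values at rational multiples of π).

7

Vertex lutu has 9 neighbors: alql, mact, uthe, wbmy, icxx, gdwl, ekyp, bflw, wlrq.
Vertex fdqw has 9 neighbors: alql, mact, uthe, wbmy, icxx, gdwl, ekyp, bflw, wlrq.
Vertex uthe has 6 neighbors: wbmy, lutu, orgl, fdqw, zunc, ekyp.
Vertex alql has 6 neighbors: wbmy, lutu, orgl, fdqw, zunc, ekyp.
Complete 3-partite, parts [7, 4, 2]: perfect, ϑ = α = 7.
ϑ(G) ≈ 7.00000.
α=7, χ(Ḡ)=7; ϑ=7 lies between (collapsed).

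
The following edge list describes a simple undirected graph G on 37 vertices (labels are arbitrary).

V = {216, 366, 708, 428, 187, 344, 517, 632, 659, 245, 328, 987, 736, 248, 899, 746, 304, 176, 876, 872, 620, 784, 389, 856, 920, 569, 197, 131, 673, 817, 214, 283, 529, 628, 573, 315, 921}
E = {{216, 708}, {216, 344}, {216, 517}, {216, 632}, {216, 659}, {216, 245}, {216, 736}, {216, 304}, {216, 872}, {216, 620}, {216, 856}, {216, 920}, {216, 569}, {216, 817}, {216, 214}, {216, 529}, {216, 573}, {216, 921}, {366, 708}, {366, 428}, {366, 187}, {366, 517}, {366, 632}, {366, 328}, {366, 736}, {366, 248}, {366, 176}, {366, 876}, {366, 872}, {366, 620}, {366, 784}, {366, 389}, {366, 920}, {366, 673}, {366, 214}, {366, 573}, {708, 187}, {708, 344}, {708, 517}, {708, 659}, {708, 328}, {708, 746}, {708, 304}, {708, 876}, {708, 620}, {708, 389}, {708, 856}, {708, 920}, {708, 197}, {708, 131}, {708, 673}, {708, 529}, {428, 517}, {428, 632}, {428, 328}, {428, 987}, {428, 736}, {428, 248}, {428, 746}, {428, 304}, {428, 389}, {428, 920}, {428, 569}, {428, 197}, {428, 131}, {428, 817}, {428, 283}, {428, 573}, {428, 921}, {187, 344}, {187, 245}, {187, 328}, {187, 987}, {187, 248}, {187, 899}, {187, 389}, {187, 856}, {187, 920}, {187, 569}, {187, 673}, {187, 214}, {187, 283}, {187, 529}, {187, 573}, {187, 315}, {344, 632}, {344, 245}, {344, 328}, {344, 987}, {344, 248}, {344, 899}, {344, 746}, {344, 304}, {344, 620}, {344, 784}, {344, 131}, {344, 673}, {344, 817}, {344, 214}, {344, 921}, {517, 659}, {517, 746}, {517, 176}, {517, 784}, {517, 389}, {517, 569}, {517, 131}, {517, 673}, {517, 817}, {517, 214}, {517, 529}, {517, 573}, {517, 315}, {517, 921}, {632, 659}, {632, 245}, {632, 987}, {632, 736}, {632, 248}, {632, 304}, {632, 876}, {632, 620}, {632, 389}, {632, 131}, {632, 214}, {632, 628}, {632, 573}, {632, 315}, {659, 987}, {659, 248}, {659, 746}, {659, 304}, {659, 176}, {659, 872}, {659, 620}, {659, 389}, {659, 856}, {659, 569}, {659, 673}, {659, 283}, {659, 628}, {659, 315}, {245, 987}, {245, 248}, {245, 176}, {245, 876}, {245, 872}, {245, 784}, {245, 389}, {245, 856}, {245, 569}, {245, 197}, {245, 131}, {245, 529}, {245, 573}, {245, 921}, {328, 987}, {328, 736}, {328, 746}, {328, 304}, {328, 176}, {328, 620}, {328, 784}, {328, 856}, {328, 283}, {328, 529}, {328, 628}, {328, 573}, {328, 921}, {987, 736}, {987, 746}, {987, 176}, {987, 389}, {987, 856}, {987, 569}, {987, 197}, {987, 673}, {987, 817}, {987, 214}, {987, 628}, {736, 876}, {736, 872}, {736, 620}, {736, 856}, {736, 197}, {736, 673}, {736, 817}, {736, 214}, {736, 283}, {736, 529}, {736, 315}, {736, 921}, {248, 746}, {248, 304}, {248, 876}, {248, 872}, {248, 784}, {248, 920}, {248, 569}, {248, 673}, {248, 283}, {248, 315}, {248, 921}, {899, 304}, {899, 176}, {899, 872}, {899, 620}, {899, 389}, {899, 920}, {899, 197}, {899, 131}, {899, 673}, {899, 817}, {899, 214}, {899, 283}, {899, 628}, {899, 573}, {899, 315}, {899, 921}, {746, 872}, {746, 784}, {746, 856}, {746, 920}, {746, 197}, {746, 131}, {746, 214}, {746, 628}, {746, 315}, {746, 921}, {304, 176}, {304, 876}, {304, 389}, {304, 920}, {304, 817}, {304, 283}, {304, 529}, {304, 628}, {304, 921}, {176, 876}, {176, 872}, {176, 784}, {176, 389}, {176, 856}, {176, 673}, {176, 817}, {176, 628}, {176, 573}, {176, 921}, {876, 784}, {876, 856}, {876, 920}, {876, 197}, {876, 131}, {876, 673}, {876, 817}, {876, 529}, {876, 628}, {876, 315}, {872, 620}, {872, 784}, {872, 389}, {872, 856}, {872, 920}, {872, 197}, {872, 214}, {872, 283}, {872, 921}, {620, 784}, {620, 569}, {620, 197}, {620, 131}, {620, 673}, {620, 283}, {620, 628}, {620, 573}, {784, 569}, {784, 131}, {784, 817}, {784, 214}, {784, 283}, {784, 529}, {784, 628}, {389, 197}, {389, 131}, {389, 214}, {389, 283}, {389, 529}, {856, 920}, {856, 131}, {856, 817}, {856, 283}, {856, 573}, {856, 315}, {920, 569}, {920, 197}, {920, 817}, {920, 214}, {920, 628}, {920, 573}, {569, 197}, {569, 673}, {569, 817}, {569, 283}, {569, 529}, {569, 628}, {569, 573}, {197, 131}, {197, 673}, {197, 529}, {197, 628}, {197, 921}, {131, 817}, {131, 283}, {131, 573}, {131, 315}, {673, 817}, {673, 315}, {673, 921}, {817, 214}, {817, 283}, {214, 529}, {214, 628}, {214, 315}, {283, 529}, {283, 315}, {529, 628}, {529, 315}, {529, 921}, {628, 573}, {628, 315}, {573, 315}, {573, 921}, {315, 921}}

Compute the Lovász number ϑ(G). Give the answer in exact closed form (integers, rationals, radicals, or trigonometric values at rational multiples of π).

Vertex 659 has 18 neighbors: 216, 708, 517, 632, 987, 248, 746, 304, 176, 872, 620, 389, 856, 569, 673, 283, 628, 315.
Vertex 784 has 18 neighbors: 366, 344, 517, 245, 328, 248, 746, 176, 876, 872, 620, 569, 131, 817, 214, 283, 529, 628.
N(176) = {366, 517, 659, 245, 328, 987, 899, 304, 876, 872, 784, 389, 856, 673, 817, 628, 573, 921}, |N(176)| = 18.
N(920) = {216, 366, 708, 428, 187, 248, 899, 746, 304, 876, 872, 856, 569, 197, 817, 214, 628, 573}, |N(920)| = 18.
Regular of degree 18 on 37 vertices: strongly regular (37,18,8,9).
spec(A) ≈ [18.0, 2.54138, -3.54138] (distinct, 5 d.p.).
Lovász (edge-transitive): ϑ = −37·(-sqrt(37)/2 - 1/2)/((18)−(-sqrt(37)/2 - 1/2)) = sqrt(37).
≈ 6.082763 (to 6 d.p.).

sqrt(37)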